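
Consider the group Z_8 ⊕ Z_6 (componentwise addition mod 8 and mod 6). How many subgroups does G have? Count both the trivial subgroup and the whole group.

|G| = 48, so by Lagrange every subgroup order divides 48. Divisors: 1, 2, 3, 4, 6, 8, 12, 16, 24, 48.
Subgroups by order — order 1: 1; order 2: 3; order 3: 1; order 4: 3; order 6: 3; order 8: 3; order 12: 3; order 16: 1; order 24: 3; order 48: 1.
Total: 1 + 3 + 1 + 3 + 3 + 3 + 3 + 1 + 3 + 1 = 22.

22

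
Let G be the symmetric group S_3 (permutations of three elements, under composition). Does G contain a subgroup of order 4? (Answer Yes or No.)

4 does not divide |G| = 6, so by Lagrange no subgroup of order 4 exists.

No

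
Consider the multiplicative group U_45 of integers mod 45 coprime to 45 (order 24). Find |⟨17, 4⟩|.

|⟨17⟩| = 4 and |⟨4⟩| = 6, so |H| is a multiple of lcm(4, 6) = 12 and divides |G| = 24.
Closing under the operation: H = {1, 2, 4, 8, 16, 17, 19, 23, 31, 32, 34, 38}, so |H| = 12.

12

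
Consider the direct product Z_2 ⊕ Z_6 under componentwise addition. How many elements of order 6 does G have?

An element (a,b) has order lcm(ord(a), ord(b)); count pairs with lcm equal to 6.
Enumerating gives 6 such elements.

6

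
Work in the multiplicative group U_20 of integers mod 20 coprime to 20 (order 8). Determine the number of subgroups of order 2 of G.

|G| = 8 and 2 | 8, so subgroups of order 2 are possible by Lagrange.
The subgroups of order 2 are: {1, 11}; {1, 19}; {1, 9}.
So G has 3 subgroups of order 2.

3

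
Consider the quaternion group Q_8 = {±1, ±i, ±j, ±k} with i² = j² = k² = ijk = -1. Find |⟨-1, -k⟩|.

4

|⟨-1⟩| = 2 and |⟨-k⟩| = 4, so |H| is a multiple of lcm(2, 4) = 4 and divides |G| = 8.
Closing under the operation: H = {1, -1, k, -k}, so |H| = 4.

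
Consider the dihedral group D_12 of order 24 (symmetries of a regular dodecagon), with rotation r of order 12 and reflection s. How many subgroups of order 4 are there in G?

7

|G| = 24 and 4 | 24, so subgroups of order 4 are possible by Lagrange.
The subgroups of order 4 are: {e, r^6, r^4s, r^10s}; {e, r^6, r^5s, r^11s}; {e, r^6, r^2s, r^8s}; {e, r^3, r^6, r^9}; … (7 in all).
So G has 7 subgroups of order 4.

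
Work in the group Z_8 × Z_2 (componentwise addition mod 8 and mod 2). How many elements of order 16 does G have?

0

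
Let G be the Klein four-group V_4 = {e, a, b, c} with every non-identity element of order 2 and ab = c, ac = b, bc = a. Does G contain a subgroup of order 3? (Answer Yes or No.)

No

3 does not divide |G| = 4, so by Lagrange no subgroup of order 3 exists.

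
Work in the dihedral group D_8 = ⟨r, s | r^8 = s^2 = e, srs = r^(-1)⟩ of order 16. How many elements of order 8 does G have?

4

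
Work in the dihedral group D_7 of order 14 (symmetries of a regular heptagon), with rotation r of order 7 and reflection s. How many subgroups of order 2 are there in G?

|G| = 14 and 2 | 14, so subgroups of order 2 are possible by Lagrange.
The subgroups of order 2 are: {e, r^2s}; {e, r^3s}; {e, r^4s}; {e, r^5s}; … (7 in all).
So G has 7 subgroups of order 2.

7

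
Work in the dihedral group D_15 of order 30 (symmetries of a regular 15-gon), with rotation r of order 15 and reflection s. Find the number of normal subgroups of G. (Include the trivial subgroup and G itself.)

5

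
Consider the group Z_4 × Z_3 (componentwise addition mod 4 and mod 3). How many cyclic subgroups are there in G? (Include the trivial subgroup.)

Group the elements of G by the cyclic subgroup they generate; each cyclic subgroup of order d accounts for φ(d) elements.
Cyclic subgroups by order — order 1: 1; order 2: 1; order 3: 1; order 4: 1; order 6: 1; order 12: 1.
Total: 6.

6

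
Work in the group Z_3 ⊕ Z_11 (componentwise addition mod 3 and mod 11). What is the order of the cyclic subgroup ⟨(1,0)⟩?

3

The order of (1,0) in Z_3 × Z_11 is lcm(ord(1) in Z_3, ord(0) in Z_11).
ord(1) = 3 and ord(0) = 1, so |⟨(1,0)⟩| = lcm(3, 1) = 3.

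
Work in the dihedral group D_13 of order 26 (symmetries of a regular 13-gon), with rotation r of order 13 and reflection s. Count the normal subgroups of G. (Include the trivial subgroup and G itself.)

3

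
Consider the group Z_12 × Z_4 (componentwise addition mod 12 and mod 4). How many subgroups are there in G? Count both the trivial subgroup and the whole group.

30

|G| = 48, so by Lagrange every subgroup order divides 48. Divisors: 1, 2, 3, 4, 6, 8, 12, 16, 24, 48.
Subgroups by order — order 1: 1; order 2: 3; order 3: 1; order 4: 7; order 6: 3; order 8: 3; order 12: 7; order 16: 1; order 24: 3; order 48: 1.
Total: 1 + 3 + 1 + 7 + 3 + 3 + 7 + 1 + 3 + 1 = 30.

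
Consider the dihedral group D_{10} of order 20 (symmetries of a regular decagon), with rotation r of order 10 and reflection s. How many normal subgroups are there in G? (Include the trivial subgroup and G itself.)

G has 22 subgroups. Checking conjugation-invariance by order — order 1: 1/1 normal; order 2: 1/11 normal; order 4: 0/5 normal; order 5: 1/1 normal; order 10: 3/3 normal; order 20: 1/1 normal.
Total normal subgroups: 7.

7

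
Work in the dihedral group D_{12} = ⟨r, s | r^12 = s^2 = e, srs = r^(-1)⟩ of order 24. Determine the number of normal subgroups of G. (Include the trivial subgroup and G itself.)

G has 34 subgroups. Checking conjugation-invariance by order — order 1: 1/1 normal; order 2: 1/13 normal; order 3: 1/1 normal; order 4: 1/7 normal; order 6: 1/5 normal; order 8: 0/3 normal; order 12: 3/3 normal; order 24: 1/1 normal.
Total normal subgroups: 9.

9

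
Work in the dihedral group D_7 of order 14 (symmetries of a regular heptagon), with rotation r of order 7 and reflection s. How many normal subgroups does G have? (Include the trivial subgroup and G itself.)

3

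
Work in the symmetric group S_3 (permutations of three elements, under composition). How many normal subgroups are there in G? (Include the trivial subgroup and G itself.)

3

G has 6 subgroups. Checking conjugation-invariance by order — order 1: 1/1 normal; order 2: 0/3 normal; order 3: 1/1 normal; order 6: 1/1 normal.
Total normal subgroups: 3.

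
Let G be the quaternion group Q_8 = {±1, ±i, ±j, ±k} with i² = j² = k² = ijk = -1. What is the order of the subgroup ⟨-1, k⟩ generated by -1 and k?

4

|⟨-1⟩| = 2 and |⟨k⟩| = 4, so |H| is a multiple of lcm(2, 4) = 4 and divides |G| = 8.
Closing under the operation: H = {1, -1, k, -k}, so |H| = 4.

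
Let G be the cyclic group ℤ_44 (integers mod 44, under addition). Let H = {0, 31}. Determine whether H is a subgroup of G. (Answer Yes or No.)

31 ∈ H but its inverse 13 ∉ H, so H is not a subgroup.

No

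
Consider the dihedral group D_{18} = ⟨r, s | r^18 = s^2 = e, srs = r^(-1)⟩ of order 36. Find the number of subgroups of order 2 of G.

19

|G| = 36 and 2 | 36, so subgroups of order 2 are possible by Lagrange.
The subgroups of order 2 are: {e, r^10s}; {e, r^11s}; {e, r^12s}; {e, r^13s}; … (19 in all).
So G has 19 subgroups of order 2.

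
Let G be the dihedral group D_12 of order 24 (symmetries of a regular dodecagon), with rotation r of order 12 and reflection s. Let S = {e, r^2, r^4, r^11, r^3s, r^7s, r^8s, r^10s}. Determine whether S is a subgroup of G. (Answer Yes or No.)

r^2 ∈ S but its inverse r^10 ∉ S, so S is not a subgroup.

No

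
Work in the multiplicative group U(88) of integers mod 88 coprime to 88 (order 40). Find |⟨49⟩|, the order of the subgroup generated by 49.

5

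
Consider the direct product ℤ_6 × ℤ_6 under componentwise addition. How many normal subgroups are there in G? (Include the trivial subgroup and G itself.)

G is abelian, so every subgroup is normal.
G has 30 subgroups in total, hence 30 normal subgroups.

30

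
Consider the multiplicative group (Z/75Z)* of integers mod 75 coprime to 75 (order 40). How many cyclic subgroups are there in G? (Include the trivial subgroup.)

Group the elements of G by the cyclic subgroup they generate; each cyclic subgroup of order d accounts for φ(d) elements.
Cyclic subgroups by order — order 1: 1; order 2: 3; order 4: 2; order 5: 1; order 10: 3; order 20: 2.
Total: 12.

12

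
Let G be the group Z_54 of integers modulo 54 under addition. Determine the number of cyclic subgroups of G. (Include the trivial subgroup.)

8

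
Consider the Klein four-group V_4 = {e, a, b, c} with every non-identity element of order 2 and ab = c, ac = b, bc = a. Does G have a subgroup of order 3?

3 does not divide |G| = 4, so by Lagrange no subgroup of order 3 exists.

No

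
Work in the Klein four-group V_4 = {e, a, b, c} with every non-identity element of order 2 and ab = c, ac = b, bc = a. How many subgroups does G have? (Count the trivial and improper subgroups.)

|G| = 4, so by Lagrange every subgroup order divides 4. Divisors: 1, 2, 4.
Subgroups by order — order 1: 1; order 2: 3; order 4: 1.
Total: 1 + 3 + 1 = 5.

5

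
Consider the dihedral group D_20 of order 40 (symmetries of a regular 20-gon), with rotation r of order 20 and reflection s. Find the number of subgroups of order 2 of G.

|G| = 40 and 2 | 40, so subgroups of order 2 are possible by Lagrange.
The subgroups of order 2 are: {e, r^10}; {e, r^10s}; {e, r^11s}; {e, r^12s}; … (21 in all).
So G has 21 subgroups of order 2.

21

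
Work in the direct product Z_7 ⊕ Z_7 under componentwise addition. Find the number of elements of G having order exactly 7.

An element (a,b) has order lcm(ord(a), ord(b)); count pairs with lcm equal to 7.
Enumerating gives 48 such elements.

48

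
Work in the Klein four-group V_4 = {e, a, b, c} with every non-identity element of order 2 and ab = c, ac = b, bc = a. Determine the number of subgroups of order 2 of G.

|G| = 4 and 2 | 4, so subgroups of order 2 are possible by Lagrange.
The subgroups of order 2 are: {e, a}; {e, b}; {e, c}.
So G has 3 subgroups of order 2.

3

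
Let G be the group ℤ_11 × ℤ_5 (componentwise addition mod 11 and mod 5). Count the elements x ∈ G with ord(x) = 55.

An element (a,b) has order lcm(ord(a), ord(b)); count pairs with lcm equal to 55.
Enumerating gives 40 such elements.

40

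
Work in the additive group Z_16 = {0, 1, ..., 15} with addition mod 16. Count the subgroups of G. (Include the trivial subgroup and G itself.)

5

Subgroups of the cyclic group Z_16 correspond bijectively to divisors of 16.
Divisors of 16: 1, 2, 4, 8, 16.
So Z_16 has 5 subgroups.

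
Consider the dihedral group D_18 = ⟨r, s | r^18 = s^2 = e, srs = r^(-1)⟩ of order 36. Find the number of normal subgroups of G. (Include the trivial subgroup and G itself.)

G has 45 subgroups. Checking conjugation-invariance by order — order 1: 1/1 normal; order 2: 1/19 normal; order 3: 1/1 normal; order 4: 0/9 normal; order 6: 1/7 normal; order 9: 1/1 normal; order 12: 0/3 normal; order 18: 3/3 normal; order 36: 1/1 normal.
Total normal subgroups: 9.

9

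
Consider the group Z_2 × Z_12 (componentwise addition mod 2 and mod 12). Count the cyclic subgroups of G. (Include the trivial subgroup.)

12

Group the elements of G by the cyclic subgroup they generate; each cyclic subgroup of order d accounts for φ(d) elements.
Cyclic subgroups by order — order 1: 1; order 2: 3; order 3: 1; order 4: 2; order 6: 3; order 12: 2.
Total: 12.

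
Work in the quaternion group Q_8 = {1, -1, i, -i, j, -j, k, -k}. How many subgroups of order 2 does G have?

|G| = 8 and 2 | 8, so subgroups of order 2 are possible by Lagrange.
The subgroups of order 2 are: {1, -1}.
So G has 1 subgroup of order 2.

1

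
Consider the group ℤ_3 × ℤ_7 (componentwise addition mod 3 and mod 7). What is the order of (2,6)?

The order of (2,6) in Z_3 × Z_7 is lcm(ord(2) in Z_3, ord(6) in Z_7).
ord(2) = 3 and ord(6) = 7, so |⟨(2,6)⟩| = lcm(3, 7) = 21.

21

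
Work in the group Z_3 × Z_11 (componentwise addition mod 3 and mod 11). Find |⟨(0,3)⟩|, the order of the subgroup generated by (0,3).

The order of (0,3) in Z_3 × Z_11 is lcm(ord(0) in Z_3, ord(3) in Z_11).
ord(0) = 1 and ord(3) = 11, so |⟨(0,3)⟩| = lcm(1, 11) = 11.

11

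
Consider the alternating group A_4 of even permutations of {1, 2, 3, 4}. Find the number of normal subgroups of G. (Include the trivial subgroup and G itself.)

G has 10 subgroups. Checking conjugation-invariance by order — order 1: 1/1 normal; order 2: 0/3 normal; order 3: 0/4 normal; order 4: 1/1 normal; order 12: 1/1 normal.
Total normal subgroups: 3.

3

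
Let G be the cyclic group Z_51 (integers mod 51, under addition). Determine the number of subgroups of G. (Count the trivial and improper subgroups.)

4

Subgroups of the cyclic group Z_51 correspond bijectively to divisors of 51.
Divisors of 51: 1, 3, 17, 51.
So Z_51 has 4 subgroups.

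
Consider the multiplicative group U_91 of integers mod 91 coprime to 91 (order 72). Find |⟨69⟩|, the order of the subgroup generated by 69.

Compute successive powers of 69 mod 91: 69, 29, 90, 22, 62, 1; 69^6 ≡ 1 (mod 91).
So |⟨69⟩| = 6.

6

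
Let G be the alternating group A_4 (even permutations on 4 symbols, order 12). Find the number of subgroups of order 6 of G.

|G| = 12 and 6 | 12, so subgroups of order 6 are possible by Lagrange.
Checking all subgroups of G, none has order 6.
So G has 0 subgroups of order 6.

0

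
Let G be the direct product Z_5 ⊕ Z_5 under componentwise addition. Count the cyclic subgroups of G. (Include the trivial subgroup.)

Group the elements of G by the cyclic subgroup they generate; each cyclic subgroup of order d accounts for φ(d) elements.
Cyclic subgroups by order — order 1: 1; order 5: 6.
Total: 7.

7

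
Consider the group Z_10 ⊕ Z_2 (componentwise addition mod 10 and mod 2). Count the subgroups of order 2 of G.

|G| = 20 and 2 | 20, so subgroups of order 2 are possible by Lagrange.
The subgroups of order 2 are: {(0,0), (0,1)}; {(0,0), (5,0)}; {(0,0), (5,1)}.
So G has 3 subgroups of order 2.

3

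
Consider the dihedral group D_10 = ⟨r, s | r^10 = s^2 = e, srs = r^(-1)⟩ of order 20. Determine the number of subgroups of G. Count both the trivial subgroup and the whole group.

22

|G| = 20, so by Lagrange every subgroup order divides 20. Divisors: 1, 2, 4, 5, 10, 20.
Subgroups by order — order 1: 1; order 2: 11; order 4: 5; order 5: 1; order 10: 3; order 20: 1.
Total: 1 + 11 + 5 + 1 + 3 + 1 = 22.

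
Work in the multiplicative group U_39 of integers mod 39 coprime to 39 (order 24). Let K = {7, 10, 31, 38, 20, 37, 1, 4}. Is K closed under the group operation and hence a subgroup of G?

37 ∈ K but its inverse 19 ∉ K, so K is not a subgroup.

No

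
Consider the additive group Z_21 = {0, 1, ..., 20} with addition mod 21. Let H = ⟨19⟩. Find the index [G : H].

|⟨19⟩| = 21 and |G| = 21.
By Lagrange, [G : H] = |G|/|H| = 21/21 = 1.

1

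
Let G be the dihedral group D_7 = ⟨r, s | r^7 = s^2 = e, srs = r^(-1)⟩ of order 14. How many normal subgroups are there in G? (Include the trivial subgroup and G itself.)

3

G has 10 subgroups. Checking conjugation-invariance by order — order 1: 1/1 normal; order 2: 0/7 normal; order 7: 1/1 normal; order 14: 1/1 normal.
Total normal subgroups: 3.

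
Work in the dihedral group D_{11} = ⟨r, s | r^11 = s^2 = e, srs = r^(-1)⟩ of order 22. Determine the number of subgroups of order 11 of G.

1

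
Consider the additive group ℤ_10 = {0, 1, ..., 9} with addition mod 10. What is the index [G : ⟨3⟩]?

|⟨3⟩| = 10 and |G| = 10.
By Lagrange, [G : H] = |G|/|H| = 10/10 = 1.

1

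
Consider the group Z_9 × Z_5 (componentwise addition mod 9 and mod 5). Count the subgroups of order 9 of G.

1

|G| = 45 and 9 | 45, so subgroups of order 9 are possible by Lagrange.
The subgroups of order 9 are: {(0,0), (1,0), (2,0), (3,0), (4,0), (5,0), (6,0), (7,0), (8,0)}.
So G has 1 subgroup of order 9.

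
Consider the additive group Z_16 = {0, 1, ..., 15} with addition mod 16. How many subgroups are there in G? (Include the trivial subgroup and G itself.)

A cyclic group of order 16 has exactly one subgroup for each divisor of 16.
Divisors of 16: 1, 2, 4, 8, 16.
So Z_16 has 5 subgroups.

5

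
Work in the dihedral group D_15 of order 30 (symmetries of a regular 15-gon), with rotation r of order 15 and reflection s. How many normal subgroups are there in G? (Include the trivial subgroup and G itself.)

G has 28 subgroups. Checking conjugation-invariance by order — order 1: 1/1 normal; order 2: 0/15 normal; order 3: 1/1 normal; order 5: 1/1 normal; order 6: 0/5 normal; order 10: 0/3 normal; order 15: 1/1 normal; order 30: 1/1 normal.
Total normal subgroups: 5.

5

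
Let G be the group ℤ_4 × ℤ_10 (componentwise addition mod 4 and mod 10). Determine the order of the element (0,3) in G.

The order of (0,3) in Z_4 × Z_10 is lcm(ord(0) in Z_4, ord(3) in Z_10).
ord(0) = 1 and ord(3) = 10, so |⟨(0,3)⟩| = lcm(1, 10) = 10.

10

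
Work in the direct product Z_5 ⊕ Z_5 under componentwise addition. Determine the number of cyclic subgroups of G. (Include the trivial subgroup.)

A cyclic subgroup of order d is generated by each of its φ(d) elements of order d, so the cyclic subgroups of order d number (#elements of order d)/φ(d).
Cyclic subgroups by order — order 1: 1; order 5: 6.
Total: 7.

7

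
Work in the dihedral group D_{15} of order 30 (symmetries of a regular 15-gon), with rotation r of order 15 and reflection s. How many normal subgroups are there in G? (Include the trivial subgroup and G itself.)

5

G has 28 subgroups. Checking conjugation-invariance by order — order 1: 1/1 normal; order 2: 0/15 normal; order 3: 1/1 normal; order 5: 1/1 normal; order 6: 0/5 normal; order 10: 0/3 normal; order 15: 1/1 normal; order 30: 1/1 normal.
Total normal subgroups: 5.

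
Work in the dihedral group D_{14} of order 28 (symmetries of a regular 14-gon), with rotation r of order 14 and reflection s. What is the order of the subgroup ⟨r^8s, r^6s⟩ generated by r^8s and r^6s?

|⟨r^8s⟩| = 2 and |⟨r^6s⟩| = 2, so |H| is a multiple of lcm(2, 2) = 2 and divides |G| = 28.
Closing under the operation: H = {e, r^2, r^4, r^6, r^8, r^10, r^12, s, r^2s, r^4s, r^6s, r^8s, r^10s, r^12s}, so |H| = 14.

14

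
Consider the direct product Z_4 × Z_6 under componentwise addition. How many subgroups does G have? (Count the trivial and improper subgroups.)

16

|G| = 24, so by Lagrange every subgroup order divides 24. Divisors: 1, 2, 3, 4, 6, 8, 12, 24.
Subgroups by order — order 1: 1; order 2: 3; order 3: 1; order 4: 3; order 6: 3; order 8: 1; order 12: 3; order 24: 1.
Total: 1 + 3 + 1 + 3 + 3 + 1 + 3 + 1 = 16.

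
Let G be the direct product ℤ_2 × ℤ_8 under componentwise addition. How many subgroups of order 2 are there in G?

3

|G| = 16 and 2 | 16, so subgroups of order 2 are possible by Lagrange.
The subgroups of order 2 are: {(0,0), (0,4)}; {(0,0), (1,0)}; {(0,0), (1,4)}.
So G has 3 subgroups of order 2.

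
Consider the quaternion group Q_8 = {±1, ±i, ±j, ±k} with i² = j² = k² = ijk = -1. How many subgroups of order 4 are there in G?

3

|G| = 8 and 4 | 8, so subgroups of order 4 are possible by Lagrange.
The subgroups of order 4 are: {1, -1, i, -i}; {1, -1, j, -j}; {1, -1, k, -k}.
So G has 3 subgroups of order 4.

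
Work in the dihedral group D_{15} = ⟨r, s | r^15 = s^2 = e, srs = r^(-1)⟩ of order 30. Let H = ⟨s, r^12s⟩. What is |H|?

10

|⟨s⟩| = 2 and |⟨r^12s⟩| = 2, so |H| is a multiple of lcm(2, 2) = 2 and divides |G| = 30.
Closing under the operation: H = {e, r^3, r^6, r^9, r^12, s, r^3s, r^6s, r^9s, r^12s}, so |H| = 10.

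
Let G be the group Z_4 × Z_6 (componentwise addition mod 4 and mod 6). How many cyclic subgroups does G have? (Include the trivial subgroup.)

Each element a generates a cyclic subgroup ⟨a⟩; distinct elements may generate the same one (a cyclic group of order d has φ(d) generators).
Cyclic subgroups by order — order 1: 1; order 2: 3; order 3: 1; order 4: 2; order 6: 3; order 12: 2.
Total: 12.

12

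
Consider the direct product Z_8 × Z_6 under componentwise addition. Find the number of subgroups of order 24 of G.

3

|G| = 48 and 24 | 48, so subgroups of order 24 are possible by Lagrange.
The subgroups of order 24 are: {(0,0), (0,1), (0,2), (0,3), (0,4), (0,5), (2,0), (2,1), (2,2), (2,3), (2,4), (2,5), (4,0), (4,1), (4,2), (4,3), (4,4), (4,5), (6,0), (6,1), (6,2), (6,3), (6,4), (6,5)}; {(0,0), (0,2), (0,4), (1,0), (1,2), (1,4), (2,0), (2,2), (2,4), (3,0), (3,2), (3,4), (4,0), (4,2), (4,4), (5,0), (5,2), (5,4), (6,0), (6,2), (6,4), (7,0), (7,2), (7,4)}; {(0,0), (0,2), (0,4), (1,1), (1,3), (1,5), (2,0), (2,2), (2,4), (3,1), (3,3), (3,5), (4,0), (4,2), (4,4), (5,1), (5,3), (5,5), (6,0), (6,2), (6,4), (7,1), (7,3), (7,5)}.
So G has 3 subgroups of order 24.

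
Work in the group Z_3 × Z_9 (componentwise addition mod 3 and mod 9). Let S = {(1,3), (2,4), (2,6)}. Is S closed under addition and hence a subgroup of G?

No

The identity (0,0) ∉ S, so S is not a subgroup.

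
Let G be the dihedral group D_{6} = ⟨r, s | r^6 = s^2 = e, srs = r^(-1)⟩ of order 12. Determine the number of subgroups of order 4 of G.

|G| = 12 and 4 | 12, so subgroups of order 4 are possible by Lagrange.
The subgroups of order 4 are: {e, r^3, r^2s, r^5s}; {e, r^3, s, r^3s}; {e, r^3, rs, r^4s}.
So G has 3 subgroups of order 4.

3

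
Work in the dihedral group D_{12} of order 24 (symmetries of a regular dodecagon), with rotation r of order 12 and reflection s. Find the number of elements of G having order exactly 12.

The elements of order 12 are: r, r^5, r^7, r^11.
That's 4.

4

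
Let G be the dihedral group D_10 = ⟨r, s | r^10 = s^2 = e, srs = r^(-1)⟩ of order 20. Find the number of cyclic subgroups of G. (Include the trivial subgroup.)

Each element a generates a cyclic subgroup ⟨a⟩; distinct elements may generate the same one (a cyclic group of order d has φ(d) generators).
Cyclic subgroups by order — order 1: 1; order 2: 11; order 5: 1; order 10: 1.
Total: 14.

14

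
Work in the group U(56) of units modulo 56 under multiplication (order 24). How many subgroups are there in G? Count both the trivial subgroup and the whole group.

32

|G| = 24, so by Lagrange every subgroup order divides 24. Divisors: 1, 2, 3, 4, 6, 8, 12, 24.
Subgroups by order — order 1: 1; order 2: 7; order 3: 1; order 4: 7; order 6: 7; order 8: 1; order 12: 7; order 24: 1.
Total: 1 + 7 + 1 + 7 + 7 + 1 + 7 + 1 = 32.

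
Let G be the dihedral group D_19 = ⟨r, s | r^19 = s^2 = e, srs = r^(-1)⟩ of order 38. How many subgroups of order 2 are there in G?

|G| = 38 and 2 | 38, so subgroups of order 2 are possible by Lagrange.
The subgroups of order 2 are: {e, r^10s}; {e, r^11s}; {e, r^12s}; {e, r^13s}; … (19 in all).
So G has 19 subgroups of order 2.

19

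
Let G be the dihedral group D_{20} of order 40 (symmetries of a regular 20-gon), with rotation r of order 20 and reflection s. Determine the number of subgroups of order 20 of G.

|G| = 40 and 20 | 40, so subgroups of order 20 are possible by Lagrange.
The subgroups of order 20 are: {e, r, r^2, r^3, r^4, r^5, r^6, r^7, r^8, r^9, r^10, r^11, r^12, r^13, r^14, r^15, r^16, r^17, r^18, r^19}; {e, r^2, r^4, r^6, r^8, r^10, r^12, r^14, r^16, r^18, s, r^2s, r^4s, r^6s, r^8s, r^10s, r^12s, r^14s, r^16s, r^18s}; {e, r^2, r^4, r^6, r^8, r^10, r^12, r^14, r^16, r^18, rs, r^3s, r^5s, r^7s, r^9s, r^11s, r^13s, r^15s, r^17s, r^19s}.
So G has 3 subgroups of order 20.

3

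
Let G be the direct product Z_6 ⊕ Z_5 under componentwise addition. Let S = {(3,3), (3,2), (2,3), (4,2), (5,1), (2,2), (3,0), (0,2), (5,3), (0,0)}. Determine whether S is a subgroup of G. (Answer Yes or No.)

No

(5,1) ∈ S but its inverse (1,4) ∉ S, so S is not a subgroup.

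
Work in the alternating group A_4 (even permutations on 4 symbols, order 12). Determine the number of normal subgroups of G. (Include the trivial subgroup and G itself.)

G has 10 subgroups. Checking conjugation-invariance by order — order 1: 1/1 normal; order 2: 0/3 normal; order 3: 0/4 normal; order 4: 1/1 normal; order 12: 1/1 normal.
Total normal subgroups: 3.

3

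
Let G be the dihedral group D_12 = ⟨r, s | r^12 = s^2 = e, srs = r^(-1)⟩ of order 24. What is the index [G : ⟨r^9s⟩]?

12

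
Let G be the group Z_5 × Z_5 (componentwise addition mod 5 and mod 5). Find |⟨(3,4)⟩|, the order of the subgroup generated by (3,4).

5

The order of (3,4) in Z_5 × Z_5 is lcm(ord(3) in Z_5, ord(4) in Z_5).
ord(3) = 5 and ord(4) = 5, so |⟨(3,4)⟩| = lcm(5, 5) = 5.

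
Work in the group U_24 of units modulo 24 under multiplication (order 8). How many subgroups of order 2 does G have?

7

|G| = 8 and 2 | 8, so subgroups of order 2 are possible by Lagrange.
The subgroups of order 2 are: {1, 11}; {1, 13}; {1, 17}; {1, 19}; … (7 in all).
So G has 7 subgroups of order 2.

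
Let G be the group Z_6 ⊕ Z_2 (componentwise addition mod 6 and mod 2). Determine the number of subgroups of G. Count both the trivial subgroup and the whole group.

10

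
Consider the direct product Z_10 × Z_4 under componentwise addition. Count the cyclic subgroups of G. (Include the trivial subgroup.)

12

Each element a generates a cyclic subgroup ⟨a⟩; distinct elements may generate the same one (a cyclic group of order d has φ(d) generators).
Cyclic subgroups by order — order 1: 1; order 2: 3; order 4: 2; order 5: 1; order 10: 3; order 20: 2.
Total: 12.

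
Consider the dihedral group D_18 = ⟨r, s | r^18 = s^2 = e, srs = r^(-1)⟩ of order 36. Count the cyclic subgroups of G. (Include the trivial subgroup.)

Each element a generates a cyclic subgroup ⟨a⟩; distinct elements may generate the same one (a cyclic group of order d has φ(d) generators).
Cyclic subgroups by order — order 1: 1; order 2: 19; order 3: 1; order 6: 1; order 9: 1; order 18: 1.
Total: 24.

24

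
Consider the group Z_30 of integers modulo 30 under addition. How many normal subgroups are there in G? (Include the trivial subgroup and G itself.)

8

G is abelian, so every subgroup is normal.
G has 8 subgroups in total, hence 8 normal subgroups.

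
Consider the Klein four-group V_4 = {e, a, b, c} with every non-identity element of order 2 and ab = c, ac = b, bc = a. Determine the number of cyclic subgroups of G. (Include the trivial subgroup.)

4

Each element a generates a cyclic subgroup ⟨a⟩; distinct elements may generate the same one (a cyclic group of order d has φ(d) generators).
Cyclic subgroups by order — order 1: 1; order 2: 3.
Total: 4.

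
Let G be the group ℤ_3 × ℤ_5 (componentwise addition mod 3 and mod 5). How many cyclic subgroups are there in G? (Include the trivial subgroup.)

Group the elements of G by the cyclic subgroup they generate; each cyclic subgroup of order d accounts for φ(d) elements.
Cyclic subgroups by order — order 1: 1; order 3: 1; order 5: 1; order 15: 1.
Total: 4.

4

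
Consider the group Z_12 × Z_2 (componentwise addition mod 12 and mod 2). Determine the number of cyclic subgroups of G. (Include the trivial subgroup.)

12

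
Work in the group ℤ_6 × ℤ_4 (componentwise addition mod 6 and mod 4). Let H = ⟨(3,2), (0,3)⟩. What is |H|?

|⟨(3,2)⟩| = 2 and |⟨(0,3)⟩| = 4, so |H| is a multiple of lcm(2, 4) = 4 and divides |G| = 24.
Closing under the operation: H = {(0,0), (0,1), (0,2), (0,3), (3,0), (3,1), (3,2), (3,3)}, so |H| = 8.

8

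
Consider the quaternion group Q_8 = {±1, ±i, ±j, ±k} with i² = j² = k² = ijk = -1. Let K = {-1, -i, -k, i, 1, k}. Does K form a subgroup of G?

No

|K| = 6 does not divide |G| = 8, so by Lagrange K is not a subgroup.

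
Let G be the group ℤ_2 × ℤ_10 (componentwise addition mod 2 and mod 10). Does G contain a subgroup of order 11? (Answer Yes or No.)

11 does not divide |G| = 20, so by Lagrange no subgroup of order 11 exists.

No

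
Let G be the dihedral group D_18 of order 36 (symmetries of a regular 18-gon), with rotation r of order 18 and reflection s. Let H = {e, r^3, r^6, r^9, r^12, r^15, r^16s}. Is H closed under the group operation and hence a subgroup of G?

No

|H| = 7 does not divide |G| = 36, so by Lagrange H is not a subgroup.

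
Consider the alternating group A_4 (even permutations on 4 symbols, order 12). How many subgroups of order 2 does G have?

3

|G| = 12 and 2 | 12, so subgroups of order 2 are possible by Lagrange.
The subgroups of order 2 are: {e, (1 2)(3 4)}; {e, (1 3)(2 4)}; {e, (1 4)(2 3)}.
So G has 3 subgroups of order 2.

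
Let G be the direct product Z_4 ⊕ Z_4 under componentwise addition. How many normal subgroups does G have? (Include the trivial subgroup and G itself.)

15

G is abelian, so every subgroup is normal.
G has 15 subgroups in total, hence 15 normal subgroups.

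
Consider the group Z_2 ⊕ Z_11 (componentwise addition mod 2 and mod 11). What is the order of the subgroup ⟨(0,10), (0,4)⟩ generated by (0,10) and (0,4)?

|⟨(0,10)⟩| = 11 and |⟨(0,4)⟩| = 11, so |H| is a multiple of lcm(11, 11) = 11 and divides |G| = 22.
Closing under the operation: H = {(0,0), (0,1), (0,2), (0,3), (0,4), (0,5), (0,6), (0,7), (0,8), (0,9), (0,10)}, so |H| = 11.

11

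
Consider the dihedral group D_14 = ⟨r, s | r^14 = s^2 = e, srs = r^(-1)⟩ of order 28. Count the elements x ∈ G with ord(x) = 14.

The elements of order 14 are: r, r^3, r^5, r^9, r^11, r^13.
That's 6.

6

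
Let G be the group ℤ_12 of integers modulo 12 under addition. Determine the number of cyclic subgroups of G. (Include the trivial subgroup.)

Each element a generates a cyclic subgroup ⟨a⟩; distinct elements may generate the same one (a cyclic group of order d has φ(d) generators).
Cyclic subgroups by order — order 1: 1; order 2: 1; order 3: 1; order 4: 1; order 6: 1; order 12: 1.
Total: 6.

6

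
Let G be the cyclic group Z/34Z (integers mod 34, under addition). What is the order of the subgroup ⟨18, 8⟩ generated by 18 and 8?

17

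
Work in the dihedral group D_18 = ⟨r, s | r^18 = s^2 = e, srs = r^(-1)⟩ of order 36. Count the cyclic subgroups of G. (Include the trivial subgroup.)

24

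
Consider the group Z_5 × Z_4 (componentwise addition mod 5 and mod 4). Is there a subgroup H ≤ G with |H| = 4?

Yes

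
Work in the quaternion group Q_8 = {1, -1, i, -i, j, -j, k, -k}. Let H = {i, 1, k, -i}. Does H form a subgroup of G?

No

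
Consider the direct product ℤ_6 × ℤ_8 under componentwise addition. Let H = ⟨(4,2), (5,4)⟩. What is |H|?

|⟨(4,2)⟩| = 12 and |⟨(5,4)⟩| = 6, so |H| is a multiple of lcm(12, 6) = 12 and divides |G| = 48.
Closing under the operation: H = {(0,0), (0,2), (0,4), (0,6), (1,0), (1,2), (1,4), (1,6), (2,0), (2,2), (2,4), (2,6), (3,0), (3,2), (3,4), (3,6), (4,0), (4,2), (4,4), (4,6), (5,0), (5,2), (5,4), (5,6)}, so |H| = 24.

24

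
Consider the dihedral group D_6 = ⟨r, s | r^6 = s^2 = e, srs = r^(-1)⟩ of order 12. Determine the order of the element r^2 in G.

3

Computing powers of r^2: the smallest k with (r^2)^k = e is k = 3.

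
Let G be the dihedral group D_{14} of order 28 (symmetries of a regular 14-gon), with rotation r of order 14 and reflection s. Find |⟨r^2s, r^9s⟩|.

4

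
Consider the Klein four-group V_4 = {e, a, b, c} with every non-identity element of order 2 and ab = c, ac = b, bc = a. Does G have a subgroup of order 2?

Yes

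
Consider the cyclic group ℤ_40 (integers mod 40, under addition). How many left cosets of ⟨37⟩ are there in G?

1

|⟨37⟩| = 40 and |G| = 40.
By Lagrange, [G : H] = |G|/|H| = 40/40 = 1.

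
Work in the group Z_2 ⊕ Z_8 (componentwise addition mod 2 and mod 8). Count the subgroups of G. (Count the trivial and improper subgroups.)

|G| = 16, so by Lagrange every subgroup order divides 16. Divisors: 1, 2, 4, 8, 16.
Subgroups by order — order 1: 1; order 2: 3; order 4: 3; order 8: 3; order 16: 1.
Total: 1 + 3 + 3 + 3 + 1 = 11.

11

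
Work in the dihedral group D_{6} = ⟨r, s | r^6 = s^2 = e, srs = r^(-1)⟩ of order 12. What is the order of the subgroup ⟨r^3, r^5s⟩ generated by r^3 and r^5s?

|⟨r^3⟩| = 2 and |⟨r^5s⟩| = 2, so |H| is a multiple of lcm(2, 2) = 2 and divides |G| = 12.
Closing under the operation: H = {e, r^3, r^2s, r^5s}, so |H| = 4.

4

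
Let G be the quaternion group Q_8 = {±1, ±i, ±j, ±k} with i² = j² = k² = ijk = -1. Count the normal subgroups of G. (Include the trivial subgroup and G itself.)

G has 6 subgroups. Checking conjugation-invariance by order — order 1: 1/1 normal; order 2: 1/1 normal; order 4: 3/3 normal; order 8: 1/1 normal.
Total normal subgroups: 6.

6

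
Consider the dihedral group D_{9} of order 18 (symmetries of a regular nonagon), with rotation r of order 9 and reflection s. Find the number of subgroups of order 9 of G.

1

|G| = 18 and 9 | 18, so subgroups of order 9 are possible by Lagrange.
The subgroups of order 9 are: {e, r, r^2, r^3, r^4, r^5, r^6, r^7, r^8}.
So G has 1 subgroup of order 9.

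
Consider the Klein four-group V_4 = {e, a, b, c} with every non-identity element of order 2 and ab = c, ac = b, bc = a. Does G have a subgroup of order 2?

2 | 4. A subgroup of order 2 is {e, a}.

Yes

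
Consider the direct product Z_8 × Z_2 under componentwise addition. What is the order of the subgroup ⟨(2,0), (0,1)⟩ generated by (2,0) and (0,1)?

8

|⟨(2,0)⟩| = 4 and |⟨(0,1)⟩| = 2, so |H| is a multiple of lcm(4, 2) = 4 and divides |G| = 16.
Closing under the operation: H = {(0,0), (0,1), (2,0), (2,1), (4,0), (4,1), (6,0), (6,1)}, so |H| = 8.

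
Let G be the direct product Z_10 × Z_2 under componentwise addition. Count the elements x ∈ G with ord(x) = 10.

An element (a,b) has order lcm(ord(a), ord(b)); count pairs with lcm equal to 10.
Enumerating gives 12 such elements.

12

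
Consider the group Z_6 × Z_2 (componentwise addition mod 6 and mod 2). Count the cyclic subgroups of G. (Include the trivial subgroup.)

Each element a generates a cyclic subgroup ⟨a⟩; distinct elements may generate the same one (a cyclic group of order d has φ(d) generators).
Cyclic subgroups by order — order 1: 1; order 2: 3; order 3: 1; order 6: 3.
Total: 8.

8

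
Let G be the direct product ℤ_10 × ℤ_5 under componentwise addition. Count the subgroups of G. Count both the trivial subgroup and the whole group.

|G| = 50, so by Lagrange every subgroup order divides 50. Divisors: 1, 2, 5, 10, 25, 50.
Subgroups by order — order 1: 1; order 2: 1; order 5: 6; order 10: 6; order 25: 1; order 50: 1.
Total: 1 + 1 + 6 + 6 + 1 + 1 = 16.

16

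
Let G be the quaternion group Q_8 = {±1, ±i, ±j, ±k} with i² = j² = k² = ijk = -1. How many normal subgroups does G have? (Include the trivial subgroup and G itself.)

G has 6 subgroups. Checking conjugation-invariance by order — order 1: 1/1 normal; order 2: 1/1 normal; order 4: 3/3 normal; order 8: 1/1 normal.
Total normal subgroups: 6.

6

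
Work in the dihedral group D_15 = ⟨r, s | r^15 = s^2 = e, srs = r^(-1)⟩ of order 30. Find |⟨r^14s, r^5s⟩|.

|⟨r^14s⟩| = 2 and |⟨r^5s⟩| = 2, so |H| is a multiple of lcm(2, 2) = 2 and divides |G| = 30.
Closing under the operation: H = {e, r^3, r^6, r^9, r^12, r^2s, r^5s, r^8s, r^11s, r^14s}, so |H| = 10.

10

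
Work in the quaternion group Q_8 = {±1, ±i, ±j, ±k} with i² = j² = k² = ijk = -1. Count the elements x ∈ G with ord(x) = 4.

6

The elements of order 4 are: i, -i, j, -j, k, -k.
That's 6.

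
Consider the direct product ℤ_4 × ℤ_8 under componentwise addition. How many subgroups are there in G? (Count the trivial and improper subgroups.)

22

|G| = 32, so by Lagrange every subgroup order divides 32. Divisors: 1, 2, 4, 8, 16, 32.
Subgroups by order — order 1: 1; order 2: 3; order 4: 7; order 8: 7; order 16: 3; order 32: 1.
Total: 1 + 3 + 7 + 7 + 3 + 1 = 22.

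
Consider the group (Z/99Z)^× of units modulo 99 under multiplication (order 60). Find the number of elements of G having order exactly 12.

0

No element of G has order 12 (even though 12 | 60).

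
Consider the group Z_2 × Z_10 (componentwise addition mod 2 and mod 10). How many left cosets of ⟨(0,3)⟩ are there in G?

2

|⟨(0,3)⟩| = 10 and |G| = 20.
By Lagrange, [G : H] = |G|/|H| = 20/10 = 2.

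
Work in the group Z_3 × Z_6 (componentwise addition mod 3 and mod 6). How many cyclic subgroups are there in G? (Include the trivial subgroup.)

Group the elements of G by the cyclic subgroup they generate; each cyclic subgroup of order d accounts for φ(d) elements.
Cyclic subgroups by order — order 1: 1; order 2: 1; order 3: 4; order 6: 4.
Total: 10.

10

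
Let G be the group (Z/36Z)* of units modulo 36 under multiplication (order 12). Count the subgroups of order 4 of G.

|G| = 12 and 4 | 12, so subgroups of order 4 are possible by Lagrange.
The subgroups of order 4 are: {1, 17, 19, 35}.
So G has 1 subgroup of order 4.

1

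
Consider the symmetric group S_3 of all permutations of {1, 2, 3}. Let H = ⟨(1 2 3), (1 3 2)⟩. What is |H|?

3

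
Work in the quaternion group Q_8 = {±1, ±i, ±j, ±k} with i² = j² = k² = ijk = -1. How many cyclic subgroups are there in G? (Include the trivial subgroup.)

Each element a generates a cyclic subgroup ⟨a⟩; distinct elements may generate the same one (a cyclic group of order d has φ(d) generators).
Cyclic subgroups by order — order 1: 1; order 2: 1; order 4: 3.
Total: 5.

5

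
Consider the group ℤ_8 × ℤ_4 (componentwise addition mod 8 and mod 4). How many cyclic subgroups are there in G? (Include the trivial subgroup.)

14

A cyclic subgroup of order d is generated by each of its φ(d) elements of order d, so the cyclic subgroups of order d number (#elements of order d)/φ(d).
Cyclic subgroups by order — order 1: 1; order 2: 3; order 4: 6; order 8: 4.
Total: 14.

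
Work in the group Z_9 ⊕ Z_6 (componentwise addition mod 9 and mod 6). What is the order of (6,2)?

3

The order of (6,2) in Z_9 × Z_6 is lcm(ord(6) in Z_9, ord(2) in Z_6).
ord(6) = 3 and ord(2) = 3, so |⟨(6,2)⟩| = lcm(3, 3) = 3.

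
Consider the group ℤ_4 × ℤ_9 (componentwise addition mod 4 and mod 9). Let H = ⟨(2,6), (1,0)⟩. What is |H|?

12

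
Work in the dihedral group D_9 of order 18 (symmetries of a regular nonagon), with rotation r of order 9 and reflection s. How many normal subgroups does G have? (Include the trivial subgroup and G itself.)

G has 16 subgroups. Checking conjugation-invariance by order — order 1: 1/1 normal; order 2: 0/9 normal; order 3: 1/1 normal; order 6: 0/3 normal; order 9: 1/1 normal; order 18: 1/1 normal.
Total normal subgroups: 4.

4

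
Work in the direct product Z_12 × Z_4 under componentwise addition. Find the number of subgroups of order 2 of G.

3

|G| = 48 and 2 | 48, so subgroups of order 2 are possible by Lagrange.
The subgroups of order 2 are: {(0,0), (0,2)}; {(0,0), (6,0)}; {(0,0), (6,2)}.
So G has 3 subgroups of order 2.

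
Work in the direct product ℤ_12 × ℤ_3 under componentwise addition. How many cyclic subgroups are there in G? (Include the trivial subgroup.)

Group the elements of G by the cyclic subgroup they generate; each cyclic subgroup of order d accounts for φ(d) elements.
Cyclic subgroups by order — order 1: 1; order 2: 1; order 3: 4; order 4: 1; order 6: 4; order 12: 4.
Total: 15.

15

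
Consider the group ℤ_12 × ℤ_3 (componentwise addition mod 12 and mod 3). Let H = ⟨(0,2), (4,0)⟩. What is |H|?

9

|⟨(0,2)⟩| = 3 and |⟨(4,0)⟩| = 3, so |H| is a multiple of lcm(3, 3) = 3 and divides |G| = 36.
Closing under the operation: H = {(0,0), (0,1), (0,2), (4,0), (4,1), (4,2), (8,0), (8,1), (8,2)}, so |H| = 9.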